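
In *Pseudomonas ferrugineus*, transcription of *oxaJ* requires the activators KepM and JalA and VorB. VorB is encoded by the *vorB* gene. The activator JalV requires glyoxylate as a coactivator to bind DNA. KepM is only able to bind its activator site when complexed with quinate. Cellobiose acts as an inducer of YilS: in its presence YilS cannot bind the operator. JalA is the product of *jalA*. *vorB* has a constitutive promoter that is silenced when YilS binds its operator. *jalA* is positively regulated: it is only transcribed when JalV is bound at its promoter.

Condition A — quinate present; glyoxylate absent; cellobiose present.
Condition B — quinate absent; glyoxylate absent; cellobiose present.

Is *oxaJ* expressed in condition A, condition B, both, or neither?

Condition A:
Quinate is present, so KepM is active.
Glyoxylate is absent, so JalV is inactive.
Required activator JalV is absent, so *jalA* is not transcribed.
So JalA is not produced.
Cellobiose is present, so YilS is inactive.
With no repressor bound, *vorB* is transcribed.
So VorB is produced and active.
Required activator JalA is absent, so *oxaJ* is not transcribed.
→ *oxaJ* is OFF in A.
Condition B:
Quinate is absent, so KepM is inactive.
Glyoxylate is absent, so JalV is inactive.
Required activator JalV is absent, so *jalA* is not transcribed.
So JalA is not produced.
Cellobiose is present, so YilS is inactive.
With no repressor bound, *vorB* is transcribed.
So VorB is produced and active.
Required activator KepM is absent, so *oxaJ* is not transcribed.
→ *oxaJ* is OFF in B.

neither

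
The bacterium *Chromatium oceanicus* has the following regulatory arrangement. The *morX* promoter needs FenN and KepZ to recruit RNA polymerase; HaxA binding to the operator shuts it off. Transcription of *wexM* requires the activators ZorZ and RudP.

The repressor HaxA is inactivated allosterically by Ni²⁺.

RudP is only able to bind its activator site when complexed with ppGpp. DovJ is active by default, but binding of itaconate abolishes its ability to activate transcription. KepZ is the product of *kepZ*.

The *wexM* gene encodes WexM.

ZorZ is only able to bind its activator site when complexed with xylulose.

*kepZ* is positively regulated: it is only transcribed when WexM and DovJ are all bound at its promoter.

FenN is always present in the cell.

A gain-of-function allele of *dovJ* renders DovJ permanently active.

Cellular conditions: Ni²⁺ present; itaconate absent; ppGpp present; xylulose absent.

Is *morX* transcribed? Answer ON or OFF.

FenN is produced constitutively and is active.
Ni²⁺ is present, so HaxA is inactive.
Xylulose is absent, so ZorZ is inactive.
ppGpp is present, so RudP is active.
Required activator ZorZ is absent, so *wexM* is not transcribed.
So WexM is not produced.
DovJ is constitutively active in this strain.
Required activator WexM is absent, so *kepZ* is not transcribed.
So KepZ is not produced.
Required activator KepZ is absent, so *morX* is not transcribed.

OFF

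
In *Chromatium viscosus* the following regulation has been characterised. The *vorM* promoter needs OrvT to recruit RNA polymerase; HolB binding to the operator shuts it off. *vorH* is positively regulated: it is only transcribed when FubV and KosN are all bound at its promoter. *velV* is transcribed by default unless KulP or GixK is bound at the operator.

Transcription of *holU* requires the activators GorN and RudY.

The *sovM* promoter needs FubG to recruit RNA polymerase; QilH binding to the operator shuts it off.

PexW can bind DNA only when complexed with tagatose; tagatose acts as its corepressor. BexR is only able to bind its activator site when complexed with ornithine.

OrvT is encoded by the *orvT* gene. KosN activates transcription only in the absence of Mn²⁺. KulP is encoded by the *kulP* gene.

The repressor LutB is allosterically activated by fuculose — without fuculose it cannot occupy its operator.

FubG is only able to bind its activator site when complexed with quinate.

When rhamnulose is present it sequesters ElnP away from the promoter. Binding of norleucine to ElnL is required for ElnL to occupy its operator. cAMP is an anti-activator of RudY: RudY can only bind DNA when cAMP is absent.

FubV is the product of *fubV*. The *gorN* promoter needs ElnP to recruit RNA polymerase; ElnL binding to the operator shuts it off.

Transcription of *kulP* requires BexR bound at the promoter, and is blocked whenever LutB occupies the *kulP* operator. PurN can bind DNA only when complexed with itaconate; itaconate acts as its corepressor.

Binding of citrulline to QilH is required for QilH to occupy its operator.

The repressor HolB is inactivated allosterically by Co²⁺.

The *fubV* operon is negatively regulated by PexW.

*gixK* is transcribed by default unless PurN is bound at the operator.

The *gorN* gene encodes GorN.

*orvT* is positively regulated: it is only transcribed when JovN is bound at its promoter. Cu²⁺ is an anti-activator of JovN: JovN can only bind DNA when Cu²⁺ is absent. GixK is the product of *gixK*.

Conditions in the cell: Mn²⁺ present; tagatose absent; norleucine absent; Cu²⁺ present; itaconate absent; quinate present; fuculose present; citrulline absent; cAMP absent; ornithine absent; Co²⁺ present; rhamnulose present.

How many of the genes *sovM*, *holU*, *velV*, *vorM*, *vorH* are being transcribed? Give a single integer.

Quinate is present, so FubG is active.
Citrulline is absent, so QilH is inactive.
No repressor is bound and FubG is active, so *sovM* is transcribed.
→ *sovM* is ON.
Norleucine is absent, so ElnL is inactive.
Rhamnulose is present, so ElnP is inactive.
Required activator ElnP is absent, so *gorN* is not transcribed.
So GorN is not produced.
cAMP is absent, so RudY is active.
Required activator GorN is absent, so *holU* is not transcribed.
→ *holU* is OFF.
Fuculose is present, so LutB is active.
Ornithine is absent, so BexR is inactive.
With repressor LutB bound, *kulP* is not transcribed.
So KulP is not produced.
Itaconate is absent, so PurN is inactive.
With no repressor bound, *gixK* is transcribed.
So GixK is produced and active.
With repressor GixK bound, *velV* is not transcribed.
→ *velV* is OFF.
Cu²⁺ is present, so JovN is inactive.
Required activator JovN is absent, so *orvT* is not transcribed.
So OrvT is not produced.
Co²⁺ is present, so HolB is inactive.
Required activator OrvT is absent, so *vorM* is not transcribed.
→ *vorM* is OFF.
Tagatose is absent, so PexW is inactive.
With no repressor bound, *fubV* is transcribed.
So FubV is produced and active.
Mn²⁺ is present, so KosN is inactive.
Required activator KosN is absent, so *vorH* is not transcribed.
→ *vorH* is OFF.
1 of the 5 genes is transcribed.

1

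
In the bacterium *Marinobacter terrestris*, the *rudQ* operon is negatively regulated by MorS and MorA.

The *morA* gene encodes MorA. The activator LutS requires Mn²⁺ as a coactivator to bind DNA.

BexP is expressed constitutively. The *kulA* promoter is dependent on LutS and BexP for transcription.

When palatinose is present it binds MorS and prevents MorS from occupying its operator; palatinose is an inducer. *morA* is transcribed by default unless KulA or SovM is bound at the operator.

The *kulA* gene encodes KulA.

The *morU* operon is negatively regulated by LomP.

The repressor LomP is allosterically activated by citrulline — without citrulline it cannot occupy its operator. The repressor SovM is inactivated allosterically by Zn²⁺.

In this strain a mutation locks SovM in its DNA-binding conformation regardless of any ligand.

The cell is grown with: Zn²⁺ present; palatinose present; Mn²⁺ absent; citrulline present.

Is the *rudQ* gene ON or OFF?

ON

Palatinose is present, so MorS is inactive.
Mn²⁺ is absent, so LutS is inactive.
BexP is produced constitutively and is active.
Required activator LutS is absent, so *kulA* is not transcribed.
So KulA is not produced.
SovM is constitutively active in this strain.
With repressor SovM bound, *morA* is not transcribed.
So MorA is not produced.
With no repressor bound, *rudQ* is transcribed.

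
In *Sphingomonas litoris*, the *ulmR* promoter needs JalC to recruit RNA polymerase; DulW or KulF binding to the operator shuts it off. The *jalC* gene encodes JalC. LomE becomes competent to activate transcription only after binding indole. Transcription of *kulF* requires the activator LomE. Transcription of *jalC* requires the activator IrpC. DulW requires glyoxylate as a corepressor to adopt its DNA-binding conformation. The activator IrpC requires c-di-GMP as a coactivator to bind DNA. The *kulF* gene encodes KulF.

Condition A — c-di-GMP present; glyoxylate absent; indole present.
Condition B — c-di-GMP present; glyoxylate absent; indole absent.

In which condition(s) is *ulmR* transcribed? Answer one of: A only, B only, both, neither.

B only

Condition A:
c-di-GMP is present, so IrpC is active.
No repressor is bound and IrpC is active, so *jalC* is transcribed.
So JalC is produced and active.
Glyoxylate is absent, so DulW is inactive.
Indole is present, so LomE is active.
No repressor is bound and LomE is active, so *kulF* is transcribed.
So KulF is produced and active.
With repressor KulF bound, *ulmR* is not transcribed.
→ *ulmR* is OFF in A.
Condition B:
c-di-GMP is present, so IrpC is active.
No repressor is bound and IrpC is active, so *jalC* is transcribed.
So JalC is produced and active.
Glyoxylate is absent, so DulW is inactive.
Indole is absent, so LomE is inactive.
Required activator LomE is absent, so *kulF* is not transcribed.
So KulF is not produced.
No repressor is bound and JalC is active, so *ulmR* is transcribed.
→ *ulmR* is ON in B.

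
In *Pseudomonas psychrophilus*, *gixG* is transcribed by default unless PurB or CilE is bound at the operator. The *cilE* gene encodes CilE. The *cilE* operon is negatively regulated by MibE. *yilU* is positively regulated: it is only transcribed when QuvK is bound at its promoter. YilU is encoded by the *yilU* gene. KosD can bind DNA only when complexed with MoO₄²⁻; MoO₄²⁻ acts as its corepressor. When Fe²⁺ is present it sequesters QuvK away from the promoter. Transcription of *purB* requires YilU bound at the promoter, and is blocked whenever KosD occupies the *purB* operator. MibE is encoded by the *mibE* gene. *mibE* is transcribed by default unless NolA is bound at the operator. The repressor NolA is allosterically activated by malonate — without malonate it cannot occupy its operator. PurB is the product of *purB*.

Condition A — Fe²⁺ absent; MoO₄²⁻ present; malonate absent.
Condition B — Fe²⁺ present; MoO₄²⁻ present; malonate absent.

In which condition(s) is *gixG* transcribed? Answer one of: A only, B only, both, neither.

Condition A:
Fe²⁺ is absent, so QuvK is active.
No repressor is bound and QuvK is active, so *yilU* is transcribed.
So YilU is produced and active.
MoO₄²⁻ is present, so KosD is active.
With repressor KosD bound, *purB* is not transcribed.
So PurB is not produced.
Malonate is absent, so NolA is inactive.
With no repressor bound, *mibE* is transcribed.
So MibE is produced and active.
With repressor MibE bound, *cilE* is not transcribed.
So CilE is not produced.
With no repressor bound, *gixG* is transcribed.
→ *gixG* is ON in A.
Condition B:
Fe²⁺ is present, so QuvK is inactive.
Required activator QuvK is absent, so *yilU* is not transcribed.
So YilU is not produced.
MoO₄²⁻ is present, so KosD is active.
With repressor KosD bound, *purB* is not transcribed.
So PurB is not produced.
Malonate is absent, so NolA is inactive.
With no repressor bound, *mibE* is transcribed.
So MibE is produced and active.
With repressor MibE bound, *cilE* is not transcribed.
So CilE is not produced.
With no repressor bound, *gixG* is transcribed.
→ *gixG* is ON in B.

both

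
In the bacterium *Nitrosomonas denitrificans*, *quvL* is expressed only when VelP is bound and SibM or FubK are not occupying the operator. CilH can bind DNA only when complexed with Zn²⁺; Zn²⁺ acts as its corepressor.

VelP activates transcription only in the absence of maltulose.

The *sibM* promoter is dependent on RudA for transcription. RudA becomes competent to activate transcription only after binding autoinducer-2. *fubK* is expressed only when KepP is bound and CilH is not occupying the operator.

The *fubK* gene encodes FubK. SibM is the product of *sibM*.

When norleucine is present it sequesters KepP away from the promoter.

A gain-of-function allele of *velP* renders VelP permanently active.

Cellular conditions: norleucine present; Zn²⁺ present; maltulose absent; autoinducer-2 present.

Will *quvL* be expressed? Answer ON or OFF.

OFF

Autoinducer-2 is present, so RudA is active.
No repressor is bound and RudA is active, so *sibM* is transcribed.
So SibM is produced and active.
Norleucine is present, so KepP is inactive.
Zn²⁺ is present, so CilH is active.
With repressor CilH bound, *fubK* is not transcribed.
So FubK is not produced.
VelP is constitutively active in this strain.
With repressor SibM bound, *quvL* is not transcribed.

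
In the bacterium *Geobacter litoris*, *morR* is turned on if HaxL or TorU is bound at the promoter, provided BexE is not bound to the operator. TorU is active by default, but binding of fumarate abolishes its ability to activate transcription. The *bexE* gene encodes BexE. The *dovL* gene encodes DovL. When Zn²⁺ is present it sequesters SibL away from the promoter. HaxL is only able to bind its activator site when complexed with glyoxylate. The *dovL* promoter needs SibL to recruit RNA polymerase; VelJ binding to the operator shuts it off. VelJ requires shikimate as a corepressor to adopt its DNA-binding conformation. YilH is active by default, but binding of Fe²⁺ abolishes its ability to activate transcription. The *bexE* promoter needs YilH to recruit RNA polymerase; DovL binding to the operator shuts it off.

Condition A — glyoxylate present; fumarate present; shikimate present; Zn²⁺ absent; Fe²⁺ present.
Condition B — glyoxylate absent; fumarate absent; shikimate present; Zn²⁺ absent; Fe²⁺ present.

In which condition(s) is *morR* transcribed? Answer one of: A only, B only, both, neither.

Condition A:
Glyoxylate is present, so HaxL is active.
Fumarate is present, so TorU is inactive.
Shikimate is present, so VelJ is active.
Zn²⁺ is absent, so SibL is active.
With repressor VelJ bound, *dovL* is not transcribed.
So DovL is not produced.
Fe²⁺ is present, so YilH is inactive.
Required activator YilH is absent, so *bexE* is not transcribed.
So BexE is not produced.
Activator HaxL is present, so *morR* is transcribed.
→ *morR* is ON in A.
Condition B:
Glyoxylate is absent, so HaxL is inactive.
Fumarate is absent, so TorU is active.
Shikimate is present, so VelJ is active.
Zn²⁺ is absent, so SibL is active.
With repressor VelJ bound, *dovL* is not transcribed.
So DovL is not produced.
Fe²⁺ is present, so YilH is inactive.
Required activator YilH is absent, so *bexE* is not transcribed.
So BexE is not produced.
Activator TorU is present, so *morR* is transcribed.
→ *morR* is ON in B.

both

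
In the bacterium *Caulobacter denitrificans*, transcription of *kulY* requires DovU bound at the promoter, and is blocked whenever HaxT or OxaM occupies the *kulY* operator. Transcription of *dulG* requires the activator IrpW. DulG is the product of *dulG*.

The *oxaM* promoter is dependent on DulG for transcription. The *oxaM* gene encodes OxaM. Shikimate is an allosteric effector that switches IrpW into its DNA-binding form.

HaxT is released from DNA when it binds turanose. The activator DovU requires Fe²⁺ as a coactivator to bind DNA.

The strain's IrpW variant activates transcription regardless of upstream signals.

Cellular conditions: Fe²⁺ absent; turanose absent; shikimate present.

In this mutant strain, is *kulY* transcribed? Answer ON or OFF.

OFF

Turanose is absent, so HaxT is active.
Fe²⁺ is absent, so DovU is inactive.
IrpW is constitutively active in this strain.
No repressor is bound and IrpW is active, so *dulG* is transcribed.
So DulG is produced and active.
No repressor is bound and DulG is active, so *oxaM* is transcribed.
So OxaM is produced and active.
With repressor HaxT bound, *kulY* is not transcribed.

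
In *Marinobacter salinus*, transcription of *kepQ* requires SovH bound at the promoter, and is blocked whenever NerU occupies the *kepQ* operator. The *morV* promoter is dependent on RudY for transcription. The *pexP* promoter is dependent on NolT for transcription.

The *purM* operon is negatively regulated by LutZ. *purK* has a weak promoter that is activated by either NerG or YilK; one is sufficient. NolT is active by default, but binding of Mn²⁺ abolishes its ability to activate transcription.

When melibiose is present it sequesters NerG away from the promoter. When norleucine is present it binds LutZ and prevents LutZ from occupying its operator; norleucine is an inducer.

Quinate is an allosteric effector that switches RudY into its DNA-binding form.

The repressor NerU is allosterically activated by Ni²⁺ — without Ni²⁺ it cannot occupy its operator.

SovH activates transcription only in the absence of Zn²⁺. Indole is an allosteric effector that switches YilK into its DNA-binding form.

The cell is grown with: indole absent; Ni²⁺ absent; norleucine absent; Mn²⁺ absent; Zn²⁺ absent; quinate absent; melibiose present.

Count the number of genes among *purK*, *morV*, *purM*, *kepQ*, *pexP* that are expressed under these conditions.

Melibiose is present, so NerG is inactive.
Indole is absent, so YilK is inactive.
No activator is available at the *purK* promoter, so *purK* is not transcribed.
→ *purK* is OFF.
Quinate is absent, so RudY is inactive.
Required activator RudY is absent, so *morV* is not transcribed.
→ *morV* is OFF.
Norleucine is absent, so LutZ is active.
With repressor LutZ bound, *purM* is not transcribed.
→ *purM* is OFF.
Ni²⁺ is absent, so NerU is inactive.
Zn²⁺ is absent, so SovH is active.
No repressor is bound and SovH is active, so *kepQ* is transcribed.
→ *kepQ* is ON.
Mn²⁺ is absent, so NolT is active.
No repressor is bound and NolT is active, so *pexP* is transcribed.
→ *pexP* is ON.
2 of the 5 genes are transcribed.

2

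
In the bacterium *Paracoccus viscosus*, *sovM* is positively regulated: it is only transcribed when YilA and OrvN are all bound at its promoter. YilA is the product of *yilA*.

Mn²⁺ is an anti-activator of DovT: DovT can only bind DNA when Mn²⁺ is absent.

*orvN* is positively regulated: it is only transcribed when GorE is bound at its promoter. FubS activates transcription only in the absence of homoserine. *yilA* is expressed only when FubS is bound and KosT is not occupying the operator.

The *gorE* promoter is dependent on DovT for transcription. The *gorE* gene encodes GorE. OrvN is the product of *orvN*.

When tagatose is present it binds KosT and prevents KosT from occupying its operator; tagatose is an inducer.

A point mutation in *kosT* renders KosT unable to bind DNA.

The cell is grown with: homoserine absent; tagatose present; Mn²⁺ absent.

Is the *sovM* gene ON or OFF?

ON

KosT is non-functional in this strain, so it has no effect.
Homoserine is absent, so FubS is active.
No repressor is bound and FubS is active, so *yilA* is transcribed.
So YilA is produced and active.
Mn²⁺ is absent, so DovT is active.
No repressor is bound and DovT is active, so *gorE* is transcribed.
So GorE is produced and active.
No repressor is bound and GorE is active, so *orvN* is transcribed.
So OrvN is produced and active.
No repressor is bound and YilA and OrvN are active, so *sovM* is transcribed.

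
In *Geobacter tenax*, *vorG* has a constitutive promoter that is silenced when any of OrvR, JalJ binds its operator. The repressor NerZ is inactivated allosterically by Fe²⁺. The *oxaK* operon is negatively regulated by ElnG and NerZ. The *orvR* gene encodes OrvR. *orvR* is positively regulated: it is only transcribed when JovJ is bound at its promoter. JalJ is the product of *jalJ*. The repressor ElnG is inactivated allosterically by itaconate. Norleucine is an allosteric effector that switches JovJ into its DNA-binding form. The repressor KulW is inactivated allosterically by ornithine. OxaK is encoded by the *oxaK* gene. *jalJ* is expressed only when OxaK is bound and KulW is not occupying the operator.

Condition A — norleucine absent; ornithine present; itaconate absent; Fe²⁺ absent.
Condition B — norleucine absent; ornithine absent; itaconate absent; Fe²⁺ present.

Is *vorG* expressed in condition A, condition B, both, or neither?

both

Condition A:
Norleucine is absent, so JovJ is inactive.
Required activator JovJ is absent, so *orvR* is not transcribed.
So OrvR is not produced.
Ornithine is present, so KulW is inactive.
Itaconate is absent, so ElnG is active.
Fe²⁺ is absent, so NerZ is active.
With repressor ElnG bound, *oxaK* is not transcribed.
So OxaK is not produced.
Required activator OxaK is absent, so *jalJ* is not transcribed.
So JalJ is not produced.
With no repressor bound, *vorG* is transcribed.
→ *vorG* is ON in A.
Condition B:
Norleucine is absent, so JovJ is inactive.
Required activator JovJ is absent, so *orvR* is not transcribed.
So OrvR is not produced.
Ornithine is absent, so KulW is active.
Itaconate is absent, so ElnG is active.
Fe²⁺ is present, so NerZ is inactive.
With repressor ElnG bound, *oxaK* is not transcribed.
So OxaK is not produced.
With repressor KulW bound, *jalJ* is not transcribed.
So JalJ is not produced.
With no repressor bound, *vorG* is transcribed.
→ *vorG* is ON in B.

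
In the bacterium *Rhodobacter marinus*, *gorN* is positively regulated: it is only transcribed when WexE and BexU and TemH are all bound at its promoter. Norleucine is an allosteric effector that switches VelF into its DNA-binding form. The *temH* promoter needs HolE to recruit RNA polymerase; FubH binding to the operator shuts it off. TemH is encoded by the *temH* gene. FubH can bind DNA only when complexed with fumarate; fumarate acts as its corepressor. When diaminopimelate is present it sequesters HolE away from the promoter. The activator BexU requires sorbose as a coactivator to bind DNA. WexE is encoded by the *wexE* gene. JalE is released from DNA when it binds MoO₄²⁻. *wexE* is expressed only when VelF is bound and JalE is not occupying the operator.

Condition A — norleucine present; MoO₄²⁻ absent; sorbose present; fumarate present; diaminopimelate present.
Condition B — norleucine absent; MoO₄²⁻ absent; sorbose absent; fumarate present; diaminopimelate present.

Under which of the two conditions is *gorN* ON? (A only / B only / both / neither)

neither

Condition A:
Norleucine is present, so VelF is active.
MoO₄²⁻ is absent, so JalE is active.
With repressor JalE bound, *wexE* is not transcribed.
So WexE is not produced.
Sorbose is present, so BexU is active.
Fumarate is present, so FubH is active.
Diaminopimelate is present, so HolE is inactive.
With repressor FubH bound, *temH* is not transcribed.
So TemH is not produced.
Required activator WexE is absent, so *gorN* is not transcribed.
→ *gorN* is OFF in A.
Condition B:
Norleucine is absent, so VelF is inactive.
MoO₄²⁻ is absent, so JalE is active.
With repressor JalE bound, *wexE* is not transcribed.
So WexE is not produced.
Sorbose is absent, so BexU is inactive.
Fumarate is present, so FubH is active.
Diaminopimelate is present, so HolE is inactive.
With repressor FubH bound, *temH* is not transcribed.
So TemH is not produced.
Required activator WexE is absent, so *gorN* is not transcribed.
→ *gorN* is OFF in B.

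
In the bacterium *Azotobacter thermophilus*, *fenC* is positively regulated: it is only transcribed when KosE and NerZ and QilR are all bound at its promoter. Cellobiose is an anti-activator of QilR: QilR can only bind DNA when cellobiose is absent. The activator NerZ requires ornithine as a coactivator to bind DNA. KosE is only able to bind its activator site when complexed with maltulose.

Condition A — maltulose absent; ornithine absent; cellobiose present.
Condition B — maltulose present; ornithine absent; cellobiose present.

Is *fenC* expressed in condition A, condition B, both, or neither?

neither

Condition A:
Maltulose is absent, so KosE is inactive.
Ornithine is absent, so NerZ is inactive.
Cellobiose is present, so QilR is inactive.
Required activator KosE is absent, so *fenC* is not transcribed.
→ *fenC* is OFF in A.
Condition B:
Maltulose is present, so KosE is active.
Ornithine is absent, so NerZ is inactive.
Cellobiose is present, so QilR is inactive.
Required activator NerZ is absent, so *fenC* is not transcribed.
→ *fenC* is OFF in B.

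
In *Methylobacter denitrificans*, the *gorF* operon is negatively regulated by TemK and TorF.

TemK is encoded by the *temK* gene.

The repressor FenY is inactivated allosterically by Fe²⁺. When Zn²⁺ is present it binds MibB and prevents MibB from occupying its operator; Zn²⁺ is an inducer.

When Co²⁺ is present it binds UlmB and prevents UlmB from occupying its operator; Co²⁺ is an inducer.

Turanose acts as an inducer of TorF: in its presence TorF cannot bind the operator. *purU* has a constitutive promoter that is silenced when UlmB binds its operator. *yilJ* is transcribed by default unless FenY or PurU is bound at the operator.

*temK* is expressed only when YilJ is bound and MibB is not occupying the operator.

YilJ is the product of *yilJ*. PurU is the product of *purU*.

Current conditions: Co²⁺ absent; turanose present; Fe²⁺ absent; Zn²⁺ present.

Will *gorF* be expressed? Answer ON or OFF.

ON

Zn²⁺ is present, so MibB is inactive.
Fe²⁺ is absent, so FenY is active.
Co²⁺ is absent, so UlmB is active.
With repressor UlmB bound, *purU* is not transcribed.
So PurU is not produced.
With repressor FenY bound, *yilJ* is not transcribed.
So YilJ is not produced.
Required activator YilJ is absent, so *temK* is not transcribed.
So TemK is not produced.
Turanose is present, so TorF is inactive.
With no repressor bound, *gorF* is transcribed.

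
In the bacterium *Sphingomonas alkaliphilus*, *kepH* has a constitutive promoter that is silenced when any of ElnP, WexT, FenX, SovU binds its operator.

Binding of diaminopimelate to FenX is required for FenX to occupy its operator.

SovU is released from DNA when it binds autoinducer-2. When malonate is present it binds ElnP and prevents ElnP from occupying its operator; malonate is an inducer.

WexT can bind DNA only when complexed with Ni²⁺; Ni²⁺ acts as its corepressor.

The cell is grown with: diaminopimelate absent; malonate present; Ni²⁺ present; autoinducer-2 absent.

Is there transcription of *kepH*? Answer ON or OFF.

OFF

Malonate is present, so ElnP is inactive.
Ni²⁺ is present, so WexT is active.
Diaminopimelate is absent, so FenX is inactive.
Autoinducer-2 is absent, so SovU is active.
With repressor WexT bound, *kepH* is not transcribed.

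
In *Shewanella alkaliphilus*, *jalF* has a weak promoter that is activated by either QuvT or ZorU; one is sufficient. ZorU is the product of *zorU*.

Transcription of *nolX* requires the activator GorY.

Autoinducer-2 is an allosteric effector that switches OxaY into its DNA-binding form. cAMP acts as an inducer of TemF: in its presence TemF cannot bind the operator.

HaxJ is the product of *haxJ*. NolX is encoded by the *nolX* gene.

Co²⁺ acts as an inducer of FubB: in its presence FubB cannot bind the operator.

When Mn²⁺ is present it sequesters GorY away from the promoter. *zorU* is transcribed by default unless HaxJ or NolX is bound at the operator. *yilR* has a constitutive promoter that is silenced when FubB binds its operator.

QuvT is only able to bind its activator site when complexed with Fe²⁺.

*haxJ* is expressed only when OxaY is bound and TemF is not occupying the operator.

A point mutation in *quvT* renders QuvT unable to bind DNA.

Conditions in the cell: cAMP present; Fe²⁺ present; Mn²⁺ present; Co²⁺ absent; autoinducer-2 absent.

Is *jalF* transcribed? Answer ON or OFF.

QuvT is non-functional in this strain, so it has no effect.
cAMP is present, so TemF is inactive.
Autoinducer-2 is absent, so OxaY is inactive.
Required activator OxaY is absent, so *haxJ* is not transcribed.
So HaxJ is not produced.
Mn²⁺ is present, so GorY is inactive.
Required activator GorY is absent, so *nolX* is not transcribed.
So NolX is not produced.
With no repressor bound, *zorU* is transcribed.
So ZorU is produced and active.
Activator ZorU is present, so *jalF* is transcribed.

ON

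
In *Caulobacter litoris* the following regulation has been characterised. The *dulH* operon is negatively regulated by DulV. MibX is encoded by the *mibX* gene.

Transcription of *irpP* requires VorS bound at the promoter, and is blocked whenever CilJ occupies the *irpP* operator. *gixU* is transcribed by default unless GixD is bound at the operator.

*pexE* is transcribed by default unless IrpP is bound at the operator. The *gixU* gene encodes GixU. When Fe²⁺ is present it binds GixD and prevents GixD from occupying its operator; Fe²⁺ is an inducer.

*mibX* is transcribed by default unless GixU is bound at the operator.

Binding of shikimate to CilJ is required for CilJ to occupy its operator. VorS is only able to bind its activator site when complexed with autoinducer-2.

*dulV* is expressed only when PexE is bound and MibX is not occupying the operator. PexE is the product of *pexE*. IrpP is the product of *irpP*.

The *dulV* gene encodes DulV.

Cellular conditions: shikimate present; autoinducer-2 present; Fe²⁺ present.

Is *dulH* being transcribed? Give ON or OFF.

OFF

Shikimate is present, so CilJ is active.
Autoinducer-2 is present, so VorS is active.
With repressor CilJ bound, *irpP* is not transcribed.
So IrpP is not produced.
With no repressor bound, *pexE* is transcribed.
So PexE is produced and active.
Fe²⁺ is present, so GixD is inactive.
With no repressor bound, *gixU* is transcribed.
So GixU is produced and active.
With repressor GixU bound, *mibX* is not transcribed.
So MibX is not produced.
No repressor is bound and PexE is active, so *dulV* is transcribed.
So DulV is produced and active.
With repressor DulV bound, *dulH* is not transcribed.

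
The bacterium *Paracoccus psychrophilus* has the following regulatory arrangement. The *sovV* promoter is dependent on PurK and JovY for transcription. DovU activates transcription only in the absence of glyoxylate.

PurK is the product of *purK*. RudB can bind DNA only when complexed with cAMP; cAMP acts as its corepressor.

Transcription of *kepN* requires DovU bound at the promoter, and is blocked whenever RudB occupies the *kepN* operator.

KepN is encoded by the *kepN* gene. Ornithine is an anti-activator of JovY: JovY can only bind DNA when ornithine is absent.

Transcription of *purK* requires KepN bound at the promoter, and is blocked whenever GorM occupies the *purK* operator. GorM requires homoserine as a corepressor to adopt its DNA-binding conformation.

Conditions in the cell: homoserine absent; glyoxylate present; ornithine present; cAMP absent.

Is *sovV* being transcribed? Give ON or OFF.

Homoserine is absent, so GorM is inactive.
Glyoxylate is present, so DovU is inactive.
cAMP is absent, so RudB is inactive.
Required activator DovU is absent, so *kepN* is not transcribed.
So KepN is not produced.
Required activator KepN is absent, so *purK* is not transcribed.
So PurK is not produced.
Ornithine is present, so JovY is inactive.
Required activator PurK is absent, so *sovV* is not transcribed.

OFF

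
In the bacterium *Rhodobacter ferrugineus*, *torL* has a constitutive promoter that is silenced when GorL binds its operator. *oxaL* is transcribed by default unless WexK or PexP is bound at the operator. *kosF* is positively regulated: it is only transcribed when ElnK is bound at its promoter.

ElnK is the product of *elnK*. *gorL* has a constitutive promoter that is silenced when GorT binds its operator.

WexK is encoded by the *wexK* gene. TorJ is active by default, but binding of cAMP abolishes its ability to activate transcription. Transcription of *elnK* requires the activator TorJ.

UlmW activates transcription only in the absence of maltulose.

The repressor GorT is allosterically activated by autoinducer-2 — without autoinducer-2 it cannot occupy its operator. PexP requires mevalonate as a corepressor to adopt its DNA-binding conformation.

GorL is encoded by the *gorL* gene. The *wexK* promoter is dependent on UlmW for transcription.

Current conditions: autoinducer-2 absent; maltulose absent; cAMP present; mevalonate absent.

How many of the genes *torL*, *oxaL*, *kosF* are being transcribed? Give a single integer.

Autoinducer-2 is absent, so GorT is inactive.
With no repressor bound, *gorL* is transcribed.
So GorL is produced and active.
With repressor GorL bound, *torL* is not transcribed.
→ *torL* is OFF.
Maltulose is absent, so UlmW is active.
No repressor is bound and UlmW is active, so *wexK* is transcribed.
So WexK is produced and active.
Mevalonate is absent, so PexP is inactive.
With repressor WexK bound, *oxaL* is not transcribed.
→ *oxaL* is OFF.
cAMP is present, so TorJ is inactive.
Required activator TorJ is absent, so *elnK* is not transcribed.
So ElnK is not produced.
Required activator ElnK is absent, so *kosF* is not transcribed.
→ *kosF* is OFF.
0 of the 3 genes are transcribed.

0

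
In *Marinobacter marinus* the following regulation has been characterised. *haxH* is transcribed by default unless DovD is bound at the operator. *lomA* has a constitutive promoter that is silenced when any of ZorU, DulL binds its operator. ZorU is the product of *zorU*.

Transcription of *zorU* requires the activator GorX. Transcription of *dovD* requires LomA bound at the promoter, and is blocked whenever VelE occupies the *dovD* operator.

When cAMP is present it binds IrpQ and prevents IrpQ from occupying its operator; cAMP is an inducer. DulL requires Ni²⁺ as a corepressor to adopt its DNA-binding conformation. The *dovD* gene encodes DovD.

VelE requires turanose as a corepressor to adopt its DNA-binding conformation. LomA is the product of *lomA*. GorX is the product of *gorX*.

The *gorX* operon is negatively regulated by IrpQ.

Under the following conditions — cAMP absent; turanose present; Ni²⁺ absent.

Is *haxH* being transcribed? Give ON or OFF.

cAMP is absent, so IrpQ is active.
With repressor IrpQ bound, *gorX* is not transcribed.
So GorX is not produced.
Required activator GorX is absent, so *zorU* is not transcribed.
So ZorU is not produced.
Ni²⁺ is absent, so DulL is inactive.
With no repressor bound, *lomA* is transcribed.
So LomA is produced and active.
Turanose is present, so VelE is active.
With repressor VelE bound, *dovD* is not transcribed.
So DovD is not produced.
With no repressor bound, *haxH* is transcribed.

ON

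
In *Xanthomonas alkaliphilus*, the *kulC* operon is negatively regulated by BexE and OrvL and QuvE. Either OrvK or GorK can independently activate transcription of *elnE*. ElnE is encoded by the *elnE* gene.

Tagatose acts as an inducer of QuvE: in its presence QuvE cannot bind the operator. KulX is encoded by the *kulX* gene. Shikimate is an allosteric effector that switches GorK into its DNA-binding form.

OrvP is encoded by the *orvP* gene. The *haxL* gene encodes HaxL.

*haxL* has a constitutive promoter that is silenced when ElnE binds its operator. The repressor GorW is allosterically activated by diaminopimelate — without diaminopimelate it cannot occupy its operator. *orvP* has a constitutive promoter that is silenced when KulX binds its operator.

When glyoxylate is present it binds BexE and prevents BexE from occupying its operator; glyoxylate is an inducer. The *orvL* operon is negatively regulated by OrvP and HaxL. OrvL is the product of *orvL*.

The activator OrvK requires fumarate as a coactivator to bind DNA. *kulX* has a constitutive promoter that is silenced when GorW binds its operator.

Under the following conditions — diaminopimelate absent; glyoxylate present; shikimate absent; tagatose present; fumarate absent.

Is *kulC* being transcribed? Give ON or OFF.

ON

Glyoxylate is present, so BexE is inactive.
Diaminopimelate is absent, so GorW is inactive.
With no repressor bound, *kulX* is transcribed.
So KulX is produced and active.
With repressor KulX bound, *orvP* is not transcribed.
So OrvP is not produced.
Fumarate is absent, so OrvK is inactive.
Shikimate is absent, so GorK is inactive.
No activator is available at the *elnE* promoter, so *elnE* is not transcribed.
So ElnE is not produced.
With no repressor bound, *haxL* is transcribed.
So HaxL is produced and active.
With repressor HaxL bound, *orvL* is not transcribed.
So OrvL is not produced.
Tagatose is present, so QuvE is inactive.
With no repressor bound, *kulC* is transcribed.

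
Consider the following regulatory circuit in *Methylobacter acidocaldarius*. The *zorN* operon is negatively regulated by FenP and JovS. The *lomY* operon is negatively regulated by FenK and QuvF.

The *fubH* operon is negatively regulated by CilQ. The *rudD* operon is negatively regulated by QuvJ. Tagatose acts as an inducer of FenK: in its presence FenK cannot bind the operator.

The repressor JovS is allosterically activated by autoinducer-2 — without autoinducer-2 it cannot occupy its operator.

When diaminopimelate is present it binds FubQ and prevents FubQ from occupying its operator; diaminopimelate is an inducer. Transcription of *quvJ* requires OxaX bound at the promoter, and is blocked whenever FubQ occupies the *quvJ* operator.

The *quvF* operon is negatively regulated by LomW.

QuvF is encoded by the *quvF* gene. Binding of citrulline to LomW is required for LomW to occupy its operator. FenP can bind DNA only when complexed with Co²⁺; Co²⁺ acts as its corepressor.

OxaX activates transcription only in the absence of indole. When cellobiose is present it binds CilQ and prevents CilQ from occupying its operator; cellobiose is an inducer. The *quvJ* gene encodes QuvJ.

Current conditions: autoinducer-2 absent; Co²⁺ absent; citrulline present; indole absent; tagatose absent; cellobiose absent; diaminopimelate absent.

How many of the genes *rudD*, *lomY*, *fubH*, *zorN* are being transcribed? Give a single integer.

2

Indole is absent, so OxaX is active.
Diaminopimelate is absent, so FubQ is active.
With repressor FubQ bound, *quvJ* is not transcribed.
So QuvJ is not produced.
With no repressor bound, *rudD* is transcribed.
→ *rudD* is ON.
Tagatose is absent, so FenK is active.
Citrulline is present, so LomW is active.
With repressor LomW bound, *quvF* is not transcribed.
So QuvF is not produced.
With repressor FenK bound, *lomY* is not transcribed.
→ *lomY* is OFF.
Cellobiose is absent, so CilQ is active.
With repressor CilQ bound, *fubH* is not transcribed.
→ *fubH* is OFF.
Co²⁺ is absent, so FenP is inactive.
Autoinducer-2 is absent, so JovS is inactive.
With no repressor bound, *zorN* is transcribed.
→ *zorN* is ON.
2 of the 4 genes are transcribed.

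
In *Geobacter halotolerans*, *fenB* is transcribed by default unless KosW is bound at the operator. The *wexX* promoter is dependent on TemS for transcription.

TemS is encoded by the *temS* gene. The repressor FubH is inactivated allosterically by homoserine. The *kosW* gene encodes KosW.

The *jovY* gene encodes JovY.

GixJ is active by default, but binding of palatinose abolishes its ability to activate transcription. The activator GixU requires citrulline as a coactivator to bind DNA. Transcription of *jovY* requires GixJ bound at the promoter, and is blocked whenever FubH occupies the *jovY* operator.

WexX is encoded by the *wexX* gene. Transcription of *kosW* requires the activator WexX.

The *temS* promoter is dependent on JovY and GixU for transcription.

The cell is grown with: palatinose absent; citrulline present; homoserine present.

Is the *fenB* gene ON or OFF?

Palatinose is absent, so GixJ is active.
Homoserine is present, so FubH is inactive.
No repressor is bound and GixJ is active, so *jovY* is transcribed.
So JovY is produced and active.
Citrulline is present, so GixU is active.
No repressor is bound and JovY and GixU are active, so *temS* is transcribed.
So TemS is produced and active.
No repressor is bound and TemS is active, so *wexX* is transcribed.
So WexX is produced and active.
No repressor is bound and WexX is active, so *kosW* is transcribed.
So KosW is produced and active.
With repressor KosW bound, *fenB* is not transcribed.

OFF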